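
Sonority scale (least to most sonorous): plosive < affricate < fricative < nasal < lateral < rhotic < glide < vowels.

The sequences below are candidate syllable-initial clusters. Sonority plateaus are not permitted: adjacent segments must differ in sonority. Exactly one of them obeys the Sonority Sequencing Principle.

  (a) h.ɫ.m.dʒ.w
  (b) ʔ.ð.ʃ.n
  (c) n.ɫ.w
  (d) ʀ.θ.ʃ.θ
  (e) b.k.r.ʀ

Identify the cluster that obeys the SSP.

c

(a) 3-5-4-2-7 → violates
(b) 1-3-3-4 → violates
(c) 4-5-7 → obeys
(d) 6-3-3-3 → violates
(e) 1-1-6-6 → violates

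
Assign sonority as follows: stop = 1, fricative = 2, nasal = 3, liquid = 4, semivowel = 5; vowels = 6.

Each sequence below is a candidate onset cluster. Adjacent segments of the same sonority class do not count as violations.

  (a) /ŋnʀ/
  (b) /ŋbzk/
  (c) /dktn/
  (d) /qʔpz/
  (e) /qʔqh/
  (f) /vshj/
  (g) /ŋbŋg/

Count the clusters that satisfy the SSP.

5

(a) 3-3-4 → obeys
(b) 3-1-2-1 → violates
(c) 1-1-1-3 → obeys
(d) 1-1-1-2 → obeys
(e) 1-1-1-2 → obeys
(f) 2-2-2-5 → obeys
(g) 3-1-3-1 → violates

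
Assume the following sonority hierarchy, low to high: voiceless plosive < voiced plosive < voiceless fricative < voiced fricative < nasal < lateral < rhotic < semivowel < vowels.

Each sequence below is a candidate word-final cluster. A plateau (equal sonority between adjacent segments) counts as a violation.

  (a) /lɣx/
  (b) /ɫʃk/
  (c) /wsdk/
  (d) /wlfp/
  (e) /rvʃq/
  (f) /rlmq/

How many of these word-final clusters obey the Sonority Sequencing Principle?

(a) 6-4-3 → obeys
(b) 6-3-1 → obeys
(c) 8-3-2-1 → obeys
(d) 8-6-3-1 → obeys
(e) 7-4-3-1 → obeys
(f) 7-6-5-1 → obeys

6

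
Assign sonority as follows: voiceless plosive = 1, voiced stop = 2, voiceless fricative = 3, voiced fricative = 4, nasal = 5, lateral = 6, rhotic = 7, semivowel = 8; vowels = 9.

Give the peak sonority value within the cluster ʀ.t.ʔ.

7

/ʀ/ — rhotic, sonority 7.
/t/ — voiceless plosive, sonority 1.
/ʔ/ — voiceless plosive, sonority 1.
The maximum is 7.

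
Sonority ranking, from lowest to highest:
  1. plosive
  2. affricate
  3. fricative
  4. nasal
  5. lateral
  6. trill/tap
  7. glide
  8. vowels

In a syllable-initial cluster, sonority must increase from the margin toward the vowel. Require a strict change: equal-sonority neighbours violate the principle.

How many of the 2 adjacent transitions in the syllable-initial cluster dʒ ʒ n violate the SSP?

/dʒ/: affricate = 2.
/ʒ/: fricative = 3.
/n/: nasal = 4.
/dʒ/→/ʒ/: 2→3 (rises) — ok.
/ʒ/→/n/: 3→4 (rises) — ok.

0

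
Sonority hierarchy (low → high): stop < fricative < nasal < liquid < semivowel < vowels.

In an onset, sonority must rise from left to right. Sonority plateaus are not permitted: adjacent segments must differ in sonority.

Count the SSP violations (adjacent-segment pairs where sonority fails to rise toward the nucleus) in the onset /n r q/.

1

/n/: nasal = 3.
/r/: liquid = 4.
/q/: stop = 1.
/n/→/r/: 3→4 (rises) — ok.
/r/→/q/: 4→1 (does not rise) — violation.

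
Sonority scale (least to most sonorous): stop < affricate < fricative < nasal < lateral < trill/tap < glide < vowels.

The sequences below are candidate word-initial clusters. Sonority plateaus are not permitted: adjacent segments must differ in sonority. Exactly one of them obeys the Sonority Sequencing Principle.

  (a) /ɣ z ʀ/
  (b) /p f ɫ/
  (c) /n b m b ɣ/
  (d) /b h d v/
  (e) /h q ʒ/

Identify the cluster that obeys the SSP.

(a) 3-3-6 → violates
(b) 1-3-5 → obeys
(c) 4-1-4-1-3 → violates
(d) 1-3-1-3 → violates
(e) 3-1-3 → violates

b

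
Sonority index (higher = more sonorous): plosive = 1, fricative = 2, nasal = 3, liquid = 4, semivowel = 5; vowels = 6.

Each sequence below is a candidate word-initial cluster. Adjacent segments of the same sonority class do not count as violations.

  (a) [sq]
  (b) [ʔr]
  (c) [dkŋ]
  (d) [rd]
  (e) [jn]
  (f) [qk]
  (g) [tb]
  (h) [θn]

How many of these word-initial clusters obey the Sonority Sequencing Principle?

5

(a) [sq]: profile 2-1 — violates.
(b) [ʔr]: profile 1-4 — obeys.
(c) [dkŋ]: profile 1-1-3 — obeys.
(d) [rd]: profile 4-1 — violates.
(e) [jn]: profile 5-3 — violates.
(f) [qk]: profile 1-1 — obeys.
(g) [tb]: profile 1-1 — obeys.
(h) [θn]: profile 2-3 — obeys.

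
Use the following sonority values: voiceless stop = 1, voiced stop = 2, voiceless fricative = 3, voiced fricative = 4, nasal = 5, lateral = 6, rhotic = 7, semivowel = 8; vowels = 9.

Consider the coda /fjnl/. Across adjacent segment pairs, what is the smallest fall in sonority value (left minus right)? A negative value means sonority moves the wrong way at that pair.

-5

/f/ is a voiceless fricative (sonority 3).
/j/ is a semivowel (sonority 8).
/n/ is a nasal (sonority 5).
/l/ is a lateral (sonority 6).
/f/→/j/: change -5.
/j/→/n/: change +3.
/n/→/l/: change -1.
Minimum = -5.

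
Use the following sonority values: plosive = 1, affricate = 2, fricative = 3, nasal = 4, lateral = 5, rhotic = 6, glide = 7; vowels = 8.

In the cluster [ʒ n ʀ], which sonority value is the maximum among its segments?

6

/ʒ/ — fricative, sonority 3.
/n/ — nasal, sonority 4.
/ʀ/ — rhotic, sonority 6.
The maximum is 6.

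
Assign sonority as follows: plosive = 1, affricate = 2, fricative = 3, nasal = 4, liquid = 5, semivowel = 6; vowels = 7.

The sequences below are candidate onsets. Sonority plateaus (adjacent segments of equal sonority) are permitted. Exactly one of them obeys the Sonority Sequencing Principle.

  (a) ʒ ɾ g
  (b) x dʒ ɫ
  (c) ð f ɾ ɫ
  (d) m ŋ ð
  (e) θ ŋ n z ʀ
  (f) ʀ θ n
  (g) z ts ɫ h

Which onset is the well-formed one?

c

(a) 3-5-1 → violates
(b) 3-2-5 → violates
(c) 3-3-5-5 → obeys
(d) 4-4-3 → violates
(e) 3-4-4-3-5 → violates
(f) 5-3-4 → violates
(g) 3-2-5-3 → violates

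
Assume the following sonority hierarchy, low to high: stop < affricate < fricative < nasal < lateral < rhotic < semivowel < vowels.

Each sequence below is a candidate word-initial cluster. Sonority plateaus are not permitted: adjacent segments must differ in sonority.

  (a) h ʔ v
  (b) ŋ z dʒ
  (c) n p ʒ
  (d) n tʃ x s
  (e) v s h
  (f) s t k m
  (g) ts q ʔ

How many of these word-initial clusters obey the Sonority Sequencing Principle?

0

(a) sonority 3-1-3: ill-formed.
(b) sonority 4-3-2: ill-formed.
(c) sonority 4-1-3: ill-formed.
(d) sonority 4-2-3-3: ill-formed.
(e) sonority 3-3-3: ill-formed.
(f) sonority 3-1-1-4: ill-formed.
(g) sonority 2-1-1: ill-formed.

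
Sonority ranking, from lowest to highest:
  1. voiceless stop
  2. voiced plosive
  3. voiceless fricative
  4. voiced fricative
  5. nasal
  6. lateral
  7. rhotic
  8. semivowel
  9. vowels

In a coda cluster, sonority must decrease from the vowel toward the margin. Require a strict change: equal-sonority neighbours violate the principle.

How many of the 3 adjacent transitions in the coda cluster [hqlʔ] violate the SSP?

1

/h/ is a voiceless fricative (sonority 3).
/q/ is a voiceless stop (sonority 1).
/l/ is a lateral (sonority 6).
/ʔ/ is a voiceless stop (sonority 1).
/h/→/q/: 3→1 (falls) — ok.
/q/→/l/: 1→6 (does not fall) — violation.
/l/→/ʔ/: 6→1 (falls) — ok.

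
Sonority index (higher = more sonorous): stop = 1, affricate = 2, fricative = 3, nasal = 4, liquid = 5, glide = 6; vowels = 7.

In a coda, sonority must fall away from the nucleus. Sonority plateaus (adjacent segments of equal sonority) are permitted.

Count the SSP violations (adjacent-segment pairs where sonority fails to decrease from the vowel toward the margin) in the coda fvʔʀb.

1

/f/ is a fricative (sonority 3).
/v/ is a fricative (sonority 3).
/ʔ/ is a stop (sonority 1).
/ʀ/ is a liquid (sonority 5).
/b/ is a stop (sonority 1).
/f/→/v/: 3→3 (plateau, allowed) — ok.
/v/→/ʔ/: 3→1 (falls) — ok.
/ʔ/→/ʀ/: 1→5 (does not fall) — violation.
/ʀ/→/b/: 5→1 (falls) — ok.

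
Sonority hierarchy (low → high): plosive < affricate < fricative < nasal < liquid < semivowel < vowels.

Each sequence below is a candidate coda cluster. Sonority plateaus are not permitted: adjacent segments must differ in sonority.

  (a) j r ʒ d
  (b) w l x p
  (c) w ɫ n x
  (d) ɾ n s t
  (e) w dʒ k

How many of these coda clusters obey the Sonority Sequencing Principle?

5

(a) 6-5-3-1 → obeys
(b) 6-5-3-1 → obeys
(c) 6-5-4-3 → obeys
(d) 5-4-3-1 → obeys
(e) 6-2-1 → obeys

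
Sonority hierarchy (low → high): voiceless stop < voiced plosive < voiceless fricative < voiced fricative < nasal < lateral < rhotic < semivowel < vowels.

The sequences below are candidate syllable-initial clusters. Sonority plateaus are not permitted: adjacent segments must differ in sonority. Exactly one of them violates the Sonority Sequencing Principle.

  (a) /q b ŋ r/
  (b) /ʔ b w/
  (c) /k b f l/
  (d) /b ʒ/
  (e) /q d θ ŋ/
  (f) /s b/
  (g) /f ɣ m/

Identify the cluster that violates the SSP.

f

(a) /q b ŋ r/: profile 1-2-5-7 — obeys.
(b) /ʔ b w/: profile 1-2-8 — obeys.
(c) /k b f l/: profile 1-2-3-6 — obeys.
(d) /b ʒ/: profile 2-4 — obeys.
(e) /q d θ ŋ/: profile 1-2-3-5 — obeys.
(f) /s b/: profile 3-2 — violates.
(g) /f ɣ m/: profile 3-4-5 — obeys.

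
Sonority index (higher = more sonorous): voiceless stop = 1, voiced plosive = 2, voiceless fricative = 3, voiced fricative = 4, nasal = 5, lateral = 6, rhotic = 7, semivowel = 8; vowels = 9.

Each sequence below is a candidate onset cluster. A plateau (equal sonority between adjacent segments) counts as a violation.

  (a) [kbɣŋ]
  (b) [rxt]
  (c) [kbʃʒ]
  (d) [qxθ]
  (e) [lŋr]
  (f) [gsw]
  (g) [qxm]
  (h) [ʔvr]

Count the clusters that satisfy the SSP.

5

(a) [kbɣŋ]: profile 1-2-4-5 — obeys.
(b) [rxt]: profile 7-3-1 — violates.
(c) [kbʃʒ]: profile 1-2-3-4 — obeys.
(d) [qxθ]: profile 1-3-3 — violates.
(e) [lŋr]: profile 6-5-7 — violates.
(f) [gsw]: profile 2-3-8 — obeys.
(g) [qxm]: profile 1-3-5 — obeys.
(h) [ʔvr]: profile 1-4-7 — obeys.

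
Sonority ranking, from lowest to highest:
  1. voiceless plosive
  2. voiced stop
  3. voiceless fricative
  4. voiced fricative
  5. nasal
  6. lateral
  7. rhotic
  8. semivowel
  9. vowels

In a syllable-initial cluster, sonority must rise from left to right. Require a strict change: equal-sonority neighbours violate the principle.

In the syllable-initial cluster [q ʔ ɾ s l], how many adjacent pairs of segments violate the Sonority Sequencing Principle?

/q/ is a voiceless plosive (sonority 1).
/ʔ/ is a voiceless plosive (sonority 1).
/ɾ/ is a rhotic (sonority 7).
/s/ is a voiceless fricative (sonority 3).
/l/ is a lateral (sonority 6).
/q/→/ʔ/: 1→1 (plateau) — violation.
/ʔ/→/ɾ/: 1→7 (rises) — ok.
/ɾ/→/s/: 7→3 (does not rise) — violation.
/s/→/l/: 3→6 (rises) — ok.

2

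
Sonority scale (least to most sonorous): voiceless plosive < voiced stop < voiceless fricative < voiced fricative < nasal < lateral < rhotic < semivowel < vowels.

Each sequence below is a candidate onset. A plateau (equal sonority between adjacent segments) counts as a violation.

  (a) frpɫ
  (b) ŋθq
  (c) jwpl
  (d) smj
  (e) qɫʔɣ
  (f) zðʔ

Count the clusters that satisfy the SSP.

(a) 3-7-1-6 → violates
(b) 5-3-1 → violates
(c) 8-8-1-6 → violates
(d) 3-5-8 → obeys
(e) 1-6-1-4 → violates
(f) 4-4-1 → violates

1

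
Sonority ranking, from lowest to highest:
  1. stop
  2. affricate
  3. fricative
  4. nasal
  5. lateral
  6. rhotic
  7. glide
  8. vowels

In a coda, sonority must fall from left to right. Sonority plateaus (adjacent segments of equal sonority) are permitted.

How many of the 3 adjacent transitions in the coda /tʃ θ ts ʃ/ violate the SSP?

/tʃ/ — affricate, sonority 2.
/θ/ — fricative, sonority 3.
/ts/ — affricate, sonority 2.
/ʃ/ — fricative, sonority 3.
/tʃ/→/θ/: 2→3 (does not fall) — violation.
/θ/→/ts/: 3→2 (falls) — ok.
/ts/→/ʃ/: 2→3 (does not fall) — violation.

2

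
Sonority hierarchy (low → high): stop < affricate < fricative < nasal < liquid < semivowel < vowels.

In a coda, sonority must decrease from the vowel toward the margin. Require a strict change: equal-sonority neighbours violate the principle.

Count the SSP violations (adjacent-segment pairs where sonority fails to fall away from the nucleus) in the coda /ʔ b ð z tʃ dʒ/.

/ʔ/: stop = 1.
/b/: stop = 1.
/ð/: fricative = 3.
/z/: fricative = 3.
/tʃ/: affricate = 2.
/dʒ/: affricate = 2.
/ʔ/→/b/: 1→1 (plateau) — violation.
/b/→/ð/: 1→3 (does not fall) — violation.
/ð/→/z/: 3→3 (plateau) — violation.
/z/→/tʃ/: 3→2 (falls) — ok.
/tʃ/→/dʒ/: 2→2 (plateau) — violation.

4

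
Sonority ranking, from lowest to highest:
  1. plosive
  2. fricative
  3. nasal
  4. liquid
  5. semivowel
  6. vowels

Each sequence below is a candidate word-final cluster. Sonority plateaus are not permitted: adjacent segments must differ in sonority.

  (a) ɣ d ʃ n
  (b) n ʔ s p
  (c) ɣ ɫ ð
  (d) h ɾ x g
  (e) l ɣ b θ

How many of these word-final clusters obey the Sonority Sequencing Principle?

0

(a) 2-1-2-3 → violates
(b) 3-1-2-1 → violates
(c) 2-4-2 → violates
(d) 2-4-2-1 → violates
(e) 4-2-1-2 → violates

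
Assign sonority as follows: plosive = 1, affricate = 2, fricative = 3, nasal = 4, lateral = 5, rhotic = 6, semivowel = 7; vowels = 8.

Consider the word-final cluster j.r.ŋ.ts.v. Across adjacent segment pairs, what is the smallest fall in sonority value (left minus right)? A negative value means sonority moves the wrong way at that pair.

-1

/j/ is a semivowel (sonority 7).
/r/ is a rhotic (sonority 6).
/ŋ/ is a nasal (sonority 4).
/ts/ is an affricate (sonority 2).
/v/ is a fricative (sonority 3).
/j/→/r/: change +1.
/r/→/ŋ/: change +2.
/ŋ/→/ts/: change +2.
/ts/→/v/: change -1.
Minimum = -1.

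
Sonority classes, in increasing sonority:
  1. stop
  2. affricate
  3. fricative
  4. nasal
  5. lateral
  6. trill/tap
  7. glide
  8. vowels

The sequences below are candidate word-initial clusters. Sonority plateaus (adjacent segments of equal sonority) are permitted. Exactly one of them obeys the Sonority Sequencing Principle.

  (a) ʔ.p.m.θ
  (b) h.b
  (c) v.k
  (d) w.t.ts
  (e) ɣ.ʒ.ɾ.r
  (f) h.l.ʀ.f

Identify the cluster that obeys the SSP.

e

(a) 1-1-4-3 → violates
(b) 3-1 → violates
(c) 3-1 → violates
(d) 7-1-2 → violates
(e) 3-3-6-6 → obeys
(f) 3-5-6-3 → violates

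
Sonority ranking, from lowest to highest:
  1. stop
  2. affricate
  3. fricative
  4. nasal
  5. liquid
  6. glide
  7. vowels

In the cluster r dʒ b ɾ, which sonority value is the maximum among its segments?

5

/r/ is a liquid (sonority 5).
/dʒ/ is an affricate (sonority 2).
/b/ is a stop (sonority 1).
/ɾ/ is a liquid (sonority 5).
The maximum is 5.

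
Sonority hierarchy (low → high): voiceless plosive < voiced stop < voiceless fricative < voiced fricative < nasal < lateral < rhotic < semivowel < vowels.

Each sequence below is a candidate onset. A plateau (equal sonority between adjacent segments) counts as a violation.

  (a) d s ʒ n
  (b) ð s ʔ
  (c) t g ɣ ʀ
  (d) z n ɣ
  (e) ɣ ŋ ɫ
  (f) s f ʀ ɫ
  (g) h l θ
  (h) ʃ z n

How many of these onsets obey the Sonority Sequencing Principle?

(a) 2-3-4-5 → obeys
(b) 4-3-1 → violates
(c) 1-2-4-7 → obeys
(d) 4-5-4 → violates
(e) 4-5-6 → obeys
(f) 3-3-7-6 → violates
(g) 3-6-3 → violates
(h) 3-4-5 → obeys

4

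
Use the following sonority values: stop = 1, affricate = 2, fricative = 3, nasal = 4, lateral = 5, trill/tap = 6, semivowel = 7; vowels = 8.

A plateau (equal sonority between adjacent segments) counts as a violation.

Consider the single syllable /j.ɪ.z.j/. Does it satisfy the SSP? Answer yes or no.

no

Onset: /j/ is a semivowel (sonority 7); then the nucleus /ɪ/ (sonority 8).
Onset profile 7-8 — rises to the nucleus.
Coda: /z/ is a fricative (sonority 3), /j/ is a semivowel (sonority 7).
Coda profile 8-3-7 — does not strictly fall throughout.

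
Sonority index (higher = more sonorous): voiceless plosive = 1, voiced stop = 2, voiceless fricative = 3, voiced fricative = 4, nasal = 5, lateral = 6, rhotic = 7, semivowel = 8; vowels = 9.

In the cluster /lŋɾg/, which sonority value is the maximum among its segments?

/l/ is a lateral (sonority 6).
/ŋ/ is a nasal (sonority 5).
/ɾ/ is a rhotic (sonority 7).
/g/ is a voiced stop (sonority 2).
The maximum is 7.

7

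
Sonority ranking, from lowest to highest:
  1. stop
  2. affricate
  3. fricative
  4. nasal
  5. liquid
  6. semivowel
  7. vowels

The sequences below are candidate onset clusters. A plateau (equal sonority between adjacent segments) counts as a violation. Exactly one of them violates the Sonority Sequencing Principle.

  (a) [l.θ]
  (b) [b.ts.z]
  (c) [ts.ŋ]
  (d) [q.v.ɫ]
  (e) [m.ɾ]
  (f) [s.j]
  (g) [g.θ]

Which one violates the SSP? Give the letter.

a

(a) 5-3 → violates
(b) 1-2-3 → obeys
(c) 2-4 → obeys
(d) 1-3-5 → obeys
(e) 4-5 → obeys
(f) 3-6 → obeys
(g) 1-3 → obeys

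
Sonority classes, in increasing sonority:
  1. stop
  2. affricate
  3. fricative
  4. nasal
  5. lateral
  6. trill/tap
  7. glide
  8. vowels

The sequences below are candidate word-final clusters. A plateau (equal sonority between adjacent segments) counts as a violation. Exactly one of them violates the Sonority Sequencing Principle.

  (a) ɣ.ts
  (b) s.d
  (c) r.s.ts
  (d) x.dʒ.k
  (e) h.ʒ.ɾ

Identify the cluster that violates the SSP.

e

(a) 3-2 → obeys
(b) 3-1 → obeys
(c) 6-3-2 → obeys
(d) 3-2-1 → obeys
(e) 3-3-6 → violates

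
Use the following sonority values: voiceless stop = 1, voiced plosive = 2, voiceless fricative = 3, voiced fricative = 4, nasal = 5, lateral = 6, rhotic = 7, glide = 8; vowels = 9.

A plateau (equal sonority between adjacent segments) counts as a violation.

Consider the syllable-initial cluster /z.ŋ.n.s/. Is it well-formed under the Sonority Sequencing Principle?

/z/ is a voiced fricative (sonority 4).
/ŋ/ is a nasal (sonority 5).
/n/ is a nasal (sonority 5).
/s/ is a voiceless fricative (sonority 3).
The profile is 4-5-5-3. Between /ŋ/ (5) and /n/ (5) sonority does not rise, so the cluster violates the SSP.

no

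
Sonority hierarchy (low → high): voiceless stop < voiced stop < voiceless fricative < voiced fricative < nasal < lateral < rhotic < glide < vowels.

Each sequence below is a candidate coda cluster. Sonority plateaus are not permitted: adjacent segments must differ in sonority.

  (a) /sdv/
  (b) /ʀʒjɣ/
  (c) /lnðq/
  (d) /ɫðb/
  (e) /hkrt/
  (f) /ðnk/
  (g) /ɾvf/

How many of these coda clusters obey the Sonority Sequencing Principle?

(a) /sdv/: profile 3-2-4 — violates.
(b) /ʀʒjɣ/: profile 7-4-8-4 — violates.
(c) /lnðq/: profile 6-5-4-1 — obeys.
(d) /ɫðb/: profile 6-4-2 — obeys.
(e) /hkrt/: profile 3-1-7-1 — violates.
(f) /ðnk/: profile 4-5-1 — violates.
(g) /ɾvf/: profile 7-4-3 — obeys.

3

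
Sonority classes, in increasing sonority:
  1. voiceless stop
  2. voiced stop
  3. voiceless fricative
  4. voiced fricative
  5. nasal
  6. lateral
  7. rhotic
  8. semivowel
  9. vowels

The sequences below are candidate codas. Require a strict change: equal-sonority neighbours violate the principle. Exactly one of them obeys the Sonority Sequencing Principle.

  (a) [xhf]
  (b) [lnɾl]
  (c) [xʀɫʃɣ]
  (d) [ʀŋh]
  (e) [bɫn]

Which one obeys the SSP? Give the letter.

(a) [xhf]: profile 3-3-3 — violates.
(b) [lnɾl]: profile 6-5-7-6 — violates.
(c) [xʀɫʃɣ]: profile 3-7-6-3-4 — violates.
(d) [ʀŋh]: profile 7-5-3 — obeys.
(e) [bɫn]: profile 2-6-5 — violates.

d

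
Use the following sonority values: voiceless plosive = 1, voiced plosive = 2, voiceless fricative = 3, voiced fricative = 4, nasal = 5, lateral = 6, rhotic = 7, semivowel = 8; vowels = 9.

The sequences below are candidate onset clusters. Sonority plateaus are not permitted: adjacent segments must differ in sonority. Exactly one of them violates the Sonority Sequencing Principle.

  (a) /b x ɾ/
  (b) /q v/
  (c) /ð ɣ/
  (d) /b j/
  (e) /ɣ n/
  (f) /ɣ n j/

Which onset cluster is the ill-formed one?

c

(a) sonority 2-3-7: well-formed.
(b) sonority 1-4: well-formed.
(c) sonority 4-4: ill-formed.
(d) sonority 2-8: well-formed.
(e) sonority 4-5: well-formed.
(f) sonority 4-5-8: well-formed.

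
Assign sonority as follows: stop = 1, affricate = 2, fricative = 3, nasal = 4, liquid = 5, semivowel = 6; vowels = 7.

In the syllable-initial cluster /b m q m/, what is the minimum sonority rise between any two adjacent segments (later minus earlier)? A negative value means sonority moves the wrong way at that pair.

-3

/b/: stop = 1.
/m/: nasal = 4.
/q/: stop = 1.
/m/: nasal = 4.
/b/→/m/: change +3.
/m/→/q/: change -3.
/q/→/m/: change +3.
Minimum = -3.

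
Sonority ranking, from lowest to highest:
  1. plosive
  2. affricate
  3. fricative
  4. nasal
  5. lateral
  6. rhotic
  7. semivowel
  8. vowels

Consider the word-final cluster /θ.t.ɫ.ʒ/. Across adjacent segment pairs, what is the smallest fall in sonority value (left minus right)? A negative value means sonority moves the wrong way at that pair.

/θ/ — fricative, sonority 3.
/t/ — plosive, sonority 1.
/ɫ/ — lateral, sonority 5.
/ʒ/ — fricative, sonority 3.
/θ/→/t/: change +2.
/t/→/ɫ/: change -4.
/ɫ/→/ʒ/: change +2.
Minimum = -4.

-4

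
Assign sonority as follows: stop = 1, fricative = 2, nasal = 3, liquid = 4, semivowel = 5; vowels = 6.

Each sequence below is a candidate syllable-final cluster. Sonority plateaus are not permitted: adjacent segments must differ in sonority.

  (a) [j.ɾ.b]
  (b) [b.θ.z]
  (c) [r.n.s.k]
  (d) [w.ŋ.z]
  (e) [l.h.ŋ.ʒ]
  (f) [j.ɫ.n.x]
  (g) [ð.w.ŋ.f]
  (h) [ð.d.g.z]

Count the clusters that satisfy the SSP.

(a) sonority 5-4-1: well-formed.
(b) sonority 1-2-2: ill-formed.
(c) sonority 4-3-2-1: well-formed.
(d) sonority 5-3-2: well-formed.
(e) sonority 4-2-3-2: ill-formed.
(f) sonority 5-4-3-2: well-formed.
(g) sonority 2-5-3-2: ill-formed.
(h) sonority 2-1-1-2: ill-formed.

4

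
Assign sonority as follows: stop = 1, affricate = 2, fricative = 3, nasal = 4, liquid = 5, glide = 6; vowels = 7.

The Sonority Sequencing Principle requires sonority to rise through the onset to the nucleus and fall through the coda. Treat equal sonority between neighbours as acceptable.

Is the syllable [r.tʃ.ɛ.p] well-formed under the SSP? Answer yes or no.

no

Onset: /r/ is a liquid (sonority 5), /tʃ/ is an affricate (sonority 2); then the nucleus /ɛ/ (sonority 7).
Onset profile 5-2-7 — does not rise throughout.
Coda: /p/ is a stop (sonority 1).
Coda profile 7-1 — falls from the nucleus.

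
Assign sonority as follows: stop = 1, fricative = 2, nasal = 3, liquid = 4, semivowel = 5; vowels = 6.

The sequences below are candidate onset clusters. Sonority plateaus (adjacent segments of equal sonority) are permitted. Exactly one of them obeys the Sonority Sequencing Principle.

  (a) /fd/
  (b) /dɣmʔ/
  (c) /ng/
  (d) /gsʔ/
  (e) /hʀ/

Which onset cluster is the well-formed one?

(a) 2-1 → violates
(b) 1-2-3-1 → violates
(c) 3-1 → violates
(d) 1-2-1 → violates
(e) 2-4 → obeys

e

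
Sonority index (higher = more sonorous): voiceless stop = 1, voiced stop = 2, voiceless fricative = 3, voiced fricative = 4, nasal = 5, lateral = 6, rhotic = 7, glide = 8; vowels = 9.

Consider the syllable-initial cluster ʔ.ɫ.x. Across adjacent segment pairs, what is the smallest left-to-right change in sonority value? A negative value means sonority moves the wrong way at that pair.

-3

/ʔ/ is a voiceless stop (sonority 1).
/ɫ/ is a lateral (sonority 6).
/x/ is a voiceless fricative (sonority 3).
/ʔ/→/ɫ/: change +5.
/ɫ/→/x/: change -3.
Minimum = -3.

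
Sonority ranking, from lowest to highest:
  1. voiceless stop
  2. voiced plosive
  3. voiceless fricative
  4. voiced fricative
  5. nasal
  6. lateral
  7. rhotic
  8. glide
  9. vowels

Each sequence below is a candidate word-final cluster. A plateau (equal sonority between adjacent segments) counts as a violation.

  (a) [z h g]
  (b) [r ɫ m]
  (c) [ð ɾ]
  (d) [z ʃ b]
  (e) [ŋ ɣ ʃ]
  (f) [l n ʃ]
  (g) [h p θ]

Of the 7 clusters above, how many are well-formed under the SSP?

5

(a) sonority 4-3-2: well-formed.
(b) sonority 7-6-5: well-formed.
(c) sonority 4-7: ill-formed.
(d) sonority 4-3-2: well-formed.
(e) sonority 5-4-3: well-formed.
(f) sonority 6-5-3: well-formed.
(g) sonority 3-1-3: ill-formed.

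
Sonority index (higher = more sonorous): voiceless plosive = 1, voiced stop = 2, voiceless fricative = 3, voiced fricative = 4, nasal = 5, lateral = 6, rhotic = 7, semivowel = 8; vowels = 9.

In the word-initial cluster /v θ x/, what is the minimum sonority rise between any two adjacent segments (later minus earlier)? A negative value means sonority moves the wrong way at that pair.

-1

/v/ — voiced fricative, sonority 4.
/θ/ — voiceless fricative, sonority 3.
/x/ — voiceless fricative, sonority 3.
/v/→/θ/: change -1.
/θ/→/x/: change +0.
Minimum = -1.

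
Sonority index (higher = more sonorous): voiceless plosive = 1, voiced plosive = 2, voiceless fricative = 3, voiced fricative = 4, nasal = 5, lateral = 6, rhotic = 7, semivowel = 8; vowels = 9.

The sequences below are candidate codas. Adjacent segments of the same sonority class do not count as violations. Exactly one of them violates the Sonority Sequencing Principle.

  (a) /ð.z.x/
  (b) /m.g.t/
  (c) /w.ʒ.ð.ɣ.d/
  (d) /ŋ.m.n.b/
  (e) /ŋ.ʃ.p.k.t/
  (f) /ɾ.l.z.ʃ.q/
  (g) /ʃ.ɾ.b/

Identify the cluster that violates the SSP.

g

(a) 4-4-3 → obeys
(b) 5-2-1 → obeys
(c) 8-4-4-4-2 → obeys
(d) 5-5-5-2 → obeys
(e) 5-3-1-1-1 → obeys
(f) 7-6-4-3-1 → obeys
(g) 3-7-2 → violates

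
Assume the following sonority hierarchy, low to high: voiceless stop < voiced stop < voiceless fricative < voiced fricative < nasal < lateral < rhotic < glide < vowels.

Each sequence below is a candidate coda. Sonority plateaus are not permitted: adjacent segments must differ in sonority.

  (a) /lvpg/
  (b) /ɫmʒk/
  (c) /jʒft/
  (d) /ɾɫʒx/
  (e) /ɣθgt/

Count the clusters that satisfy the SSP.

4

(a) sonority 6-4-1-2: ill-formed.
(b) sonority 6-5-4-1: well-formed.
(c) sonority 8-4-3-1: well-formed.
(d) sonority 7-6-4-3: well-formed.
(e) sonority 4-3-2-1: well-formed.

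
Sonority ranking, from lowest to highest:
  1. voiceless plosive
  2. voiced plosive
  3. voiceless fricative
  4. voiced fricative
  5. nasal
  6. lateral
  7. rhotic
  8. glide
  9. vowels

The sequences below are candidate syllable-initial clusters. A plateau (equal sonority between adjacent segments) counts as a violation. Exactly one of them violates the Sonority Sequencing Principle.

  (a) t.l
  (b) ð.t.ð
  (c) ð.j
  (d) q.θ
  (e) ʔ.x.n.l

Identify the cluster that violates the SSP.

b

(a) 1-6 → obeys
(b) 4-1-4 → violates
(c) 4-8 → obeys
(d) 1-3 → obeys
(e) 1-3-5-6 → obeys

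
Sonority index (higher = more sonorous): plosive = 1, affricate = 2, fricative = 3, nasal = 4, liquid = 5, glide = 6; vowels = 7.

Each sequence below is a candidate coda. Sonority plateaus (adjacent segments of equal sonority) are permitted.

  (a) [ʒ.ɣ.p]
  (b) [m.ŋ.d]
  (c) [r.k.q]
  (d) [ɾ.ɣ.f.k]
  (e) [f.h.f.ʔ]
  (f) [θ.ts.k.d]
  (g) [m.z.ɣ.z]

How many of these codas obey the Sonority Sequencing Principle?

7

(a) 3-3-1 → obeys
(b) 4-4-1 → obeys
(c) 5-1-1 → obeys
(d) 5-3-3-1 → obeys
(e) 3-3-3-1 → obeys
(f) 3-2-1-1 → obeys
(g) 4-3-3-3 → obeys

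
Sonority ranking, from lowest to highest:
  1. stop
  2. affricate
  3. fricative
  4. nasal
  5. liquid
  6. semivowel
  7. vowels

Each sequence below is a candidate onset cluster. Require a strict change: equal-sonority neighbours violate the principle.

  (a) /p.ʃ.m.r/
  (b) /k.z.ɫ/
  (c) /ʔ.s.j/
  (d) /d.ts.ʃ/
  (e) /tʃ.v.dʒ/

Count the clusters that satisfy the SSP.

(a) sonority 1-3-4-5: well-formed.
(b) sonority 1-3-5: well-formed.
(c) sonority 1-3-6: well-formed.
(d) sonority 1-2-3: well-formed.
(e) sonority 2-3-2: ill-formed.

4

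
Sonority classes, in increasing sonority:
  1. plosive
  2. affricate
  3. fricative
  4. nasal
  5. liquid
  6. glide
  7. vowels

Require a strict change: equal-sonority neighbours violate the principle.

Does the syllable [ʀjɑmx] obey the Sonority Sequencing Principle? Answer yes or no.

Onset: /ʀ/ is a liquid (sonority 5), /j/ is a glide (sonority 6); then the nucleus /ɑ/ (sonority 7).
Onset profile 5-6-7 — rises to the nucleus.
Coda: /m/ is a nasal (sonority 4), /x/ is a fricative (sonority 3).
Coda profile 7-4-3 — falls from the nucleus.

yes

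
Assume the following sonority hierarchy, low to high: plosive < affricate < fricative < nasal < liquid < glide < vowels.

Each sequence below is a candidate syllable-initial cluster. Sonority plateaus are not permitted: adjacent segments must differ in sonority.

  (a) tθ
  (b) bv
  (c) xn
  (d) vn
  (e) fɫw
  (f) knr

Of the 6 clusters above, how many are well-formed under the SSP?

(a) tθ: profile 1-3 — obeys.
(b) bv: profile 1-3 — obeys.
(c) xn: profile 3-4 — obeys.
(d) vn: profile 3-4 — obeys.
(e) fɫw: profile 3-5-6 — obeys.
(f) knr: profile 1-4-5 — obeys.

6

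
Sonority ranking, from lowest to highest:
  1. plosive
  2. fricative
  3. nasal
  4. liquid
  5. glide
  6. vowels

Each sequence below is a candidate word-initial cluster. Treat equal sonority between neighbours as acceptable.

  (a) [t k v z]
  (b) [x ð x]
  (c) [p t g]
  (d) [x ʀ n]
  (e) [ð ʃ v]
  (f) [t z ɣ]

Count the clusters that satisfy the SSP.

(a) [t k v z]: profile 1-1-2-2 — obeys.
(b) [x ð x]: profile 2-2-2 — obeys.
(c) [p t g]: profile 1-1-1 — obeys.
(d) [x ʀ n]: profile 2-4-3 — violates.
(e) [ð ʃ v]: profile 2-2-2 — obeys.
(f) [t z ɣ]: profile 1-2-2 — obeys.

5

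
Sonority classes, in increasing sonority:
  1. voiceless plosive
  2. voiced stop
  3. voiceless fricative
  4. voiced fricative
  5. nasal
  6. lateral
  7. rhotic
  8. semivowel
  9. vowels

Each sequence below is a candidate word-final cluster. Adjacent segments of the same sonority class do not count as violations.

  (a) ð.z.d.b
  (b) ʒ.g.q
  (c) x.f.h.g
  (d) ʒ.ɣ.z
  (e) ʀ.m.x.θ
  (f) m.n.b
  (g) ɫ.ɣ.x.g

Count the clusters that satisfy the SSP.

(a) sonority 4-4-2-2: well-formed.
(b) sonority 4-2-1: well-formed.
(c) sonority 3-3-3-2: well-formed.
(d) sonority 4-4-4: well-formed.
(e) sonority 7-5-3-3: well-formed.
(f) sonority 5-5-2: well-formed.
(g) sonority 6-4-3-2: well-formed.

7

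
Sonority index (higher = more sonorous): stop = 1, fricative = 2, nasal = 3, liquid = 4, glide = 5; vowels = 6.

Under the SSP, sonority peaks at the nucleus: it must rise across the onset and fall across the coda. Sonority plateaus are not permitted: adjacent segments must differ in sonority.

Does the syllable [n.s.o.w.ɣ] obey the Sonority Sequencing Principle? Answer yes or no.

no

Onset: /n/ is a nasal (sonority 3), /s/ is a fricative (sonority 2); then the nucleus /o/ (sonority 6).
Onset profile 3-2-6 — does not strictly rise throughout.
Coda: /w/ is a glide (sonority 5), /ɣ/ is a fricative (sonority 2).
Coda profile 6-5-2 — falls from the nucleus.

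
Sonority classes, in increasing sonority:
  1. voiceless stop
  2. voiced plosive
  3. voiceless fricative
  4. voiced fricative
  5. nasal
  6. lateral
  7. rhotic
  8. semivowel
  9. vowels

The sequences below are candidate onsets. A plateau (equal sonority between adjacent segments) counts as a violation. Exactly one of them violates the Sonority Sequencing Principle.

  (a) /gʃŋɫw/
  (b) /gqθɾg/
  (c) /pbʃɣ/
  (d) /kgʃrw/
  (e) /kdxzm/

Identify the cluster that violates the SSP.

b

(a) 2-3-5-6-8 → obeys
(b) 2-1-3-7-2 → violates
(c) 1-2-3-4 → obeys
(d) 1-2-3-7-8 → obeys
(e) 1-2-3-4-5 → obeys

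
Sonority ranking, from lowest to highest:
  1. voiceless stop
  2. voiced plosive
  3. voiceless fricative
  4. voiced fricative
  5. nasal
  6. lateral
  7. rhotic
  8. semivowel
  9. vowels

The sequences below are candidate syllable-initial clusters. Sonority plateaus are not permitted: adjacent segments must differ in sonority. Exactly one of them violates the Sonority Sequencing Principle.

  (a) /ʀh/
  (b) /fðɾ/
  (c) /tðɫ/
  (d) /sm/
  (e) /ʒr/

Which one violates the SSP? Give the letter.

a

(a) sonority 7-3: ill-formed.
(b) sonority 3-4-7: well-formed.
(c) sonority 1-4-6: well-formed.
(d) sonority 3-5: well-formed.
(e) sonority 4-7: well-formed.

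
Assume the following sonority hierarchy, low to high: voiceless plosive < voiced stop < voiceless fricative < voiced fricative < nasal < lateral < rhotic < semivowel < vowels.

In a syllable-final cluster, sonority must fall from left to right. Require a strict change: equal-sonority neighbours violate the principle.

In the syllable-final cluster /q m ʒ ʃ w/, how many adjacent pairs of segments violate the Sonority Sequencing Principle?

/q/: voiceless plosive = 1.
/m/: nasal = 5.
/ʒ/: voiced fricative = 4.
/ʃ/: voiceless fricative = 3.
/w/: semivowel = 8.
/q/→/m/: 1→5 (does not fall) — violation.
/m/→/ʒ/: 5→4 (falls) — ok.
/ʒ/→/ʃ/: 4→3 (falls) — ok.
/ʃ/→/w/: 3→8 (does not fall) — violation.

2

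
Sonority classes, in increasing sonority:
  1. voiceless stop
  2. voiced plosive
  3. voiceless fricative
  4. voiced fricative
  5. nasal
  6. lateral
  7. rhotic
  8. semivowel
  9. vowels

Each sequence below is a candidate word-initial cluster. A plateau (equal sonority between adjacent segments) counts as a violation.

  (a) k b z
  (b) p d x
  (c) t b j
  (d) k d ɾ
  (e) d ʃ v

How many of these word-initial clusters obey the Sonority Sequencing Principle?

(a) k b z: profile 1-2-4 — obeys.
(b) p d x: profile 1-2-3 — obeys.
(c) t b j: profile 1-2-8 — obeys.
(d) k d ɾ: profile 1-2-7 — obeys.
(e) d ʃ v: profile 2-3-4 — obeys.

5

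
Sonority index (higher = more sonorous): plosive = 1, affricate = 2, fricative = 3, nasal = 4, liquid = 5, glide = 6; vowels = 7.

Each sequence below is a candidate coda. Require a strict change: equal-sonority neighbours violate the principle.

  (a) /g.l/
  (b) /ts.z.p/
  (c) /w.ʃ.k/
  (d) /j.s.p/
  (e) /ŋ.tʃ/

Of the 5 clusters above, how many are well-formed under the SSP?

3

(a) 1-5 → violates
(b) 2-3-1 → violates
(c) 6-3-1 → obeys
(d) 6-3-1 → obeys
(e) 4-2 → obeys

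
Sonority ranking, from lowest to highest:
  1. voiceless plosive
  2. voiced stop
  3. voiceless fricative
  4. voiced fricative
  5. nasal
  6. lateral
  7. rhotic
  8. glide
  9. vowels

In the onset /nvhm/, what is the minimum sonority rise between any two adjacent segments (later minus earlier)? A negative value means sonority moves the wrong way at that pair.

-1

/n/ — nasal, sonority 5.
/v/ — voiced fricative, sonority 4.
/h/ — voiceless fricative, sonority 3.
/m/ — nasal, sonority 5.
/n/→/v/: change -1.
/v/→/h/: change -1.
/h/→/m/: change +2.
Minimum = -1.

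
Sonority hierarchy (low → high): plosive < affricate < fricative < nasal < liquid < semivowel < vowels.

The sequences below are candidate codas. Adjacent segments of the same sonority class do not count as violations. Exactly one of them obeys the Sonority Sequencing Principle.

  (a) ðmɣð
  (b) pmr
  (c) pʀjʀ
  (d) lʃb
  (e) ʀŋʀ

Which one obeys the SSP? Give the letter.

(a) 3-4-3-3 → violates
(b) 1-4-5 → violates
(c) 1-5-6-5 → violates
(d) 5-3-1 → obeys
(e) 5-4-5 → violates

d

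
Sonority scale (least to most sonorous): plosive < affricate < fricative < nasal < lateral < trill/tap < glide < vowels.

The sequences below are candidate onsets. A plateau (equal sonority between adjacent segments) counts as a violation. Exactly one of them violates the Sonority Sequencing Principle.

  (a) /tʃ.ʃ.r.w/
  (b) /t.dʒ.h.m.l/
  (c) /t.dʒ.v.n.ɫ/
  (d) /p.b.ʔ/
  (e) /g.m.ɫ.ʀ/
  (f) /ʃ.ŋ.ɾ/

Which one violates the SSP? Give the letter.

d

(a) /tʃ.ʃ.r.w/: profile 2-3-6-7 — obeys.
(b) /t.dʒ.h.m.l/: profile 1-2-3-4-5 — obeys.
(c) /t.dʒ.v.n.ɫ/: profile 1-2-3-4-5 — obeys.
(d) /p.b.ʔ/: profile 1-1-1 — violates.
(e) /g.m.ɫ.ʀ/: profile 1-4-5-6 — obeys.
(f) /ʃ.ŋ.ɾ/: profile 3-4-6 — obeys.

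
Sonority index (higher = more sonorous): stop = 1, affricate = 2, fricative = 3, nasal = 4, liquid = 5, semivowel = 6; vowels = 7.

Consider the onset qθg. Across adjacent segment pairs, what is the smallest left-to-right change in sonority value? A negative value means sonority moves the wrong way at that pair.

-2

/q/ — stop, sonority 1.
/θ/ — fricative, sonority 3.
/g/ — stop, sonority 1.
/q/→/θ/: change +2.
/θ/→/g/: change -2.
Minimum = -2.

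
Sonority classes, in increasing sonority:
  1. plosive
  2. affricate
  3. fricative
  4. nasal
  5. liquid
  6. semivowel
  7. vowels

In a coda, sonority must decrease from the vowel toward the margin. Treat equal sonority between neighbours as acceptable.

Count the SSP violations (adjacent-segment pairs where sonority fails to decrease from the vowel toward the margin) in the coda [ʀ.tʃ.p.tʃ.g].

/ʀ/ — liquid, sonority 5.
/tʃ/ — affricate, sonority 2.
/p/ — plosive, sonority 1.
/tʃ/ — affricate, sonority 2.
/g/ — plosive, sonority 1.
/ʀ/→/tʃ/: 5→2 (falls) — ok.
/tʃ/→/p/: 2→1 (falls) — ok.
/p/→/tʃ/: 1→2 (does not fall) — violation.
/tʃ/→/g/: 2→1 (falls) — ok.

1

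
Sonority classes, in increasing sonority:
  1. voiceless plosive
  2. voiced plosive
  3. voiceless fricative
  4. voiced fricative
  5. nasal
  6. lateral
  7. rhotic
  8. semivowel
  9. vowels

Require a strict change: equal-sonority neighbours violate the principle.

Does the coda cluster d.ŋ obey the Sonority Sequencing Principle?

/d/: voiced plosive = 2.
/ŋ/: nasal = 5.
The profile is 2-5. Between /d/ (2) and /ŋ/ (5) sonority does not fall, so the cluster violates the SSP.

no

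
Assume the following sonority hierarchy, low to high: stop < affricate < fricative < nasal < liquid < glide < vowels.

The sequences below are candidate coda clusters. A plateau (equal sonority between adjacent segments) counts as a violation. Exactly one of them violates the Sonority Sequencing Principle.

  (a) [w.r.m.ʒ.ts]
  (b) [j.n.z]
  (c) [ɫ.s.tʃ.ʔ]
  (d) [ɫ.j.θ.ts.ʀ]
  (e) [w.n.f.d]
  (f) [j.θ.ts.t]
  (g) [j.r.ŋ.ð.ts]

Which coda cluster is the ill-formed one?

d

(a) [w.r.m.ʒ.ts]: profile 6-5-4-3-2 — obeys.
(b) [j.n.z]: profile 6-4-3 — obeys.
(c) [ɫ.s.tʃ.ʔ]: profile 5-3-2-1 — obeys.
(d) [ɫ.j.θ.ts.ʀ]: profile 5-6-3-2-5 — violates.
(e) [w.n.f.d]: profile 6-4-3-1 — obeys.
(f) [j.θ.ts.t]: profile 6-3-2-1 — obeys.
(g) [j.r.ŋ.ð.ts]: profile 6-5-4-3-2 — obeys.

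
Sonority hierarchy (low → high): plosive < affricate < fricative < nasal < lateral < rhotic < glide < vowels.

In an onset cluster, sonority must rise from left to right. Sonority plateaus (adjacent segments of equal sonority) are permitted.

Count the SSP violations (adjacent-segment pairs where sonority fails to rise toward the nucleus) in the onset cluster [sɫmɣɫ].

/s/: fricative = 3.
/ɫ/: lateral = 5.
/m/: nasal = 4.
/ɣ/: fricative = 3.
/ɫ/: lateral = 5.
/s/→/ɫ/: 3→5 (rises) — ok.
/ɫ/→/m/: 5→4 (does not rise) — violation.
/m/→/ɣ/: 4→3 (does not rise) — violation.
/ɣ/→/ɫ/: 3→5 (rises) — ok.

2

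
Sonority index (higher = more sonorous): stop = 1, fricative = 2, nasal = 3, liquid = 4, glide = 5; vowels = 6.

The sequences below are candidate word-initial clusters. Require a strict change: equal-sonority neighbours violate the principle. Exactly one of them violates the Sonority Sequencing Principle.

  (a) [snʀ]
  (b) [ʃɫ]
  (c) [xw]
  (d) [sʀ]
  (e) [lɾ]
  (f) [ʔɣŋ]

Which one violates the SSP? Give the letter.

e

(a) 2-3-4 → obeys
(b) 2-4 → obeys
(c) 2-5 → obeys
(d) 2-4 → obeys
(e) 4-4 → violates
(f) 1-2-3 → obeys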